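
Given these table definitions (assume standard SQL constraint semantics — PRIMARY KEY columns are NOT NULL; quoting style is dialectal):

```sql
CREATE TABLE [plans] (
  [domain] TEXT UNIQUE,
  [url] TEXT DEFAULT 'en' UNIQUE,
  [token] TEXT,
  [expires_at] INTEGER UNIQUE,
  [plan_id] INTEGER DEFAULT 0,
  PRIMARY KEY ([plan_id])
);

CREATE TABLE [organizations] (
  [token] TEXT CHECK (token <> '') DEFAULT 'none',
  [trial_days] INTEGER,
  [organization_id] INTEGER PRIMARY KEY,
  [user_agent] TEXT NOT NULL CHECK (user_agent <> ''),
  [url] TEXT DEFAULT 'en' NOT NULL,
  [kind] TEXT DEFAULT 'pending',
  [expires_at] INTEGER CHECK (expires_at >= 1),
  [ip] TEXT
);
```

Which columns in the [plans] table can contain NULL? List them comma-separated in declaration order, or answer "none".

domain, url, token, expires_at

- domain: UNIQUE does not imply NOT NULL → nullable.
- url: UNIQUE does not imply NOT NULL → nullable.
- token: no NOT NULL constraint applies → nullable.
- expires_at: UNIQUE does not imply NOT NULL → nullable.
- plan_id: part of the PRIMARY KEY, which implies NOT NULL → not nullable.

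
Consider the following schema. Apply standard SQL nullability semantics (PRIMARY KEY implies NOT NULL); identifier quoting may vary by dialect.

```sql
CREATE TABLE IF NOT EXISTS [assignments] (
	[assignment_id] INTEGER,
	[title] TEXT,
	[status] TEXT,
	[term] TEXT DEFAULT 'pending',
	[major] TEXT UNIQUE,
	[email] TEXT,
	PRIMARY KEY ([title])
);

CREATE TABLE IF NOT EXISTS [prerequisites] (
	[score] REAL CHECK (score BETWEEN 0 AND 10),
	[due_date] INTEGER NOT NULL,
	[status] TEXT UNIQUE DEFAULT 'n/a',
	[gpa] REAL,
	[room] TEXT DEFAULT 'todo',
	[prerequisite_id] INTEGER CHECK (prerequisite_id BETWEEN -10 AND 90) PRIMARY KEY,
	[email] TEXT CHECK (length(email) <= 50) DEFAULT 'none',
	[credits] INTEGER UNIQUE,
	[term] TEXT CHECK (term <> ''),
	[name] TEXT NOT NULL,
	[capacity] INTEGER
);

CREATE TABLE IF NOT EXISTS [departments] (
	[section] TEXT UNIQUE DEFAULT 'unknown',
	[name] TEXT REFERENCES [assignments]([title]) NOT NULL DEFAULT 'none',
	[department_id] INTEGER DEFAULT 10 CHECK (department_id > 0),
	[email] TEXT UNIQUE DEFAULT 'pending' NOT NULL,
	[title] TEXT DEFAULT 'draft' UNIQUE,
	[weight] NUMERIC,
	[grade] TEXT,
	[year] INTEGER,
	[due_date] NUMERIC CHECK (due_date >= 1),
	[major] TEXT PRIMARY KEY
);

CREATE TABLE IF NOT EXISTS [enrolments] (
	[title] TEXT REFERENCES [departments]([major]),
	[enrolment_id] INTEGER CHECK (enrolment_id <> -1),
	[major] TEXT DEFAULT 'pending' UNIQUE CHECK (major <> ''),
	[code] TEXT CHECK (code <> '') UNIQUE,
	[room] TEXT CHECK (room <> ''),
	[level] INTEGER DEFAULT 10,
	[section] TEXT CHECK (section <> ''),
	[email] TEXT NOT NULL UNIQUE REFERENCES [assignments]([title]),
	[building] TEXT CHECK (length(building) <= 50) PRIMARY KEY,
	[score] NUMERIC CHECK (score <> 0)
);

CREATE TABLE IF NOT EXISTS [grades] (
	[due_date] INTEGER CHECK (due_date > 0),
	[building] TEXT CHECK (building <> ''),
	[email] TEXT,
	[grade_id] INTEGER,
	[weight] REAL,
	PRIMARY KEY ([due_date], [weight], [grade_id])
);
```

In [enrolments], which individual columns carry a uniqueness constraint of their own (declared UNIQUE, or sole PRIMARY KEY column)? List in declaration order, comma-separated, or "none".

- title: no UNIQUE or single-column PK constraint.
- enrolment_id: no UNIQUE or single-column PK constraint.
- major: declared UNIQUE → unique.
- code: declared UNIQUE → unique.
- room: no UNIQUE or single-column PK constraint.
- level: no UNIQUE or single-column PK constraint.
- section: no UNIQUE or single-column PK constraint.
- email: declared UNIQUE → unique.
- building: single-column PRIMARY KEY → unique.
- score: no UNIQUE or single-column PK constraint.

major, code, email, building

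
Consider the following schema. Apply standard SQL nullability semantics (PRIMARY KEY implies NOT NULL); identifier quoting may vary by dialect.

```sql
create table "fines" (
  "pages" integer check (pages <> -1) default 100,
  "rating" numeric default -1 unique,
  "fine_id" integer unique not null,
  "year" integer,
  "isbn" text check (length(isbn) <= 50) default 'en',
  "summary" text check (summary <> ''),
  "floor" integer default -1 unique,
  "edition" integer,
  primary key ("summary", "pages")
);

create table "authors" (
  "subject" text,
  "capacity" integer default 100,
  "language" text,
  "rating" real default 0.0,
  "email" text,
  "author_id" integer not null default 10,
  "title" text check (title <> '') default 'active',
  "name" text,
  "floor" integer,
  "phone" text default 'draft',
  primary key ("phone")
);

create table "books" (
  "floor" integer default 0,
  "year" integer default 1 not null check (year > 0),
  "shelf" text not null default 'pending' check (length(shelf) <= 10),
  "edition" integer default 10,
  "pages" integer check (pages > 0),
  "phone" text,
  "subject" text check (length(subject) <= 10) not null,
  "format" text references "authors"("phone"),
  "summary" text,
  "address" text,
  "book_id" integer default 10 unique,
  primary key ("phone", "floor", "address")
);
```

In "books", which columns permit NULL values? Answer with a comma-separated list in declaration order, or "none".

- floor: part of the PRIMARY KEY, which implies NOT NULL → not nullable.
- year: declared NOT NULL → not nullable.
- shelf: declared NOT NULL → not nullable.
- edition: DEFAULT only fills an omitted column; an explicit NULL is still allowed → nullable.
- pages: CHECK does not forbid NULL (a CHECK constraint passes when its expression is NULL) → nullable.
- phone: part of the PRIMARY KEY, which implies NOT NULL → not nullable.
- subject: declared NOT NULL → not nullable.
- format: a foreign key column may be NULL unless separately constrained → nullable.
- summary: no NOT NULL constraint applies → nullable.
- address: part of the PRIMARY KEY, which implies NOT NULL → not nullable.
- book_id: UNIQUE does not imply NOT NULL → nullable.

edition, pages, format, summary, book_id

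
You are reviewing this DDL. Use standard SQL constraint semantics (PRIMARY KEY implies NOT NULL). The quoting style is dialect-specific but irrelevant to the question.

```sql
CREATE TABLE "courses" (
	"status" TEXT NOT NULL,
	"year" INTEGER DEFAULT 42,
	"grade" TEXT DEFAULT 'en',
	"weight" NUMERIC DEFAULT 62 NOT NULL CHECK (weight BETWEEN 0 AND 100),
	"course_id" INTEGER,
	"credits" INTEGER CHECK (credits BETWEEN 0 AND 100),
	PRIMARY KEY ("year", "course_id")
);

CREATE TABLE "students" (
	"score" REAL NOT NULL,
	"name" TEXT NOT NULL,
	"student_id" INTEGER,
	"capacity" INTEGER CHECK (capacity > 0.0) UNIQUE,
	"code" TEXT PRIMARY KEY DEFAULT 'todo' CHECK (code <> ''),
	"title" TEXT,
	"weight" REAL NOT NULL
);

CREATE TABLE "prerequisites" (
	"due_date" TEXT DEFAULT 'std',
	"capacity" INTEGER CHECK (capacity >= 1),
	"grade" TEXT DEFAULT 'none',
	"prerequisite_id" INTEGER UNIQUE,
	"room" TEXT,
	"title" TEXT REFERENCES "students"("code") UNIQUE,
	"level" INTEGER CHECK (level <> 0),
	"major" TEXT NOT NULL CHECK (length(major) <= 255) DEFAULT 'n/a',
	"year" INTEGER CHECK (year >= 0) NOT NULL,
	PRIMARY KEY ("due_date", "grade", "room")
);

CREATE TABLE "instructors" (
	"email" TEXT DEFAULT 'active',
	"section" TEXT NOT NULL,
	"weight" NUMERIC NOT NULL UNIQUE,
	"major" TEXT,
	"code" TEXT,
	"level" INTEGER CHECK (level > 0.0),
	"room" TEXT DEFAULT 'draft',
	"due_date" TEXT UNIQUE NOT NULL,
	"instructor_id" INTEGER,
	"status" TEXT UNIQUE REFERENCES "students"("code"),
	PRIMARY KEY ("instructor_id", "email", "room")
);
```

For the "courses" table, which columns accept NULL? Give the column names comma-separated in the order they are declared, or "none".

- status: declared NOT NULL → not nullable.
- year: part of the PRIMARY KEY, which implies NOT NULL → not nullable.
- grade: DEFAULT only fills an omitted column; an explicit NULL is still allowed → nullable.
- weight: declared NOT NULL → not nullable.
- course_id: part of the PRIMARY KEY, which implies NOT NULL → not nullable.
- credits: CHECK does not forbid NULL (a CHECK constraint passes when its expression is NULL) → nullable.

grade, credits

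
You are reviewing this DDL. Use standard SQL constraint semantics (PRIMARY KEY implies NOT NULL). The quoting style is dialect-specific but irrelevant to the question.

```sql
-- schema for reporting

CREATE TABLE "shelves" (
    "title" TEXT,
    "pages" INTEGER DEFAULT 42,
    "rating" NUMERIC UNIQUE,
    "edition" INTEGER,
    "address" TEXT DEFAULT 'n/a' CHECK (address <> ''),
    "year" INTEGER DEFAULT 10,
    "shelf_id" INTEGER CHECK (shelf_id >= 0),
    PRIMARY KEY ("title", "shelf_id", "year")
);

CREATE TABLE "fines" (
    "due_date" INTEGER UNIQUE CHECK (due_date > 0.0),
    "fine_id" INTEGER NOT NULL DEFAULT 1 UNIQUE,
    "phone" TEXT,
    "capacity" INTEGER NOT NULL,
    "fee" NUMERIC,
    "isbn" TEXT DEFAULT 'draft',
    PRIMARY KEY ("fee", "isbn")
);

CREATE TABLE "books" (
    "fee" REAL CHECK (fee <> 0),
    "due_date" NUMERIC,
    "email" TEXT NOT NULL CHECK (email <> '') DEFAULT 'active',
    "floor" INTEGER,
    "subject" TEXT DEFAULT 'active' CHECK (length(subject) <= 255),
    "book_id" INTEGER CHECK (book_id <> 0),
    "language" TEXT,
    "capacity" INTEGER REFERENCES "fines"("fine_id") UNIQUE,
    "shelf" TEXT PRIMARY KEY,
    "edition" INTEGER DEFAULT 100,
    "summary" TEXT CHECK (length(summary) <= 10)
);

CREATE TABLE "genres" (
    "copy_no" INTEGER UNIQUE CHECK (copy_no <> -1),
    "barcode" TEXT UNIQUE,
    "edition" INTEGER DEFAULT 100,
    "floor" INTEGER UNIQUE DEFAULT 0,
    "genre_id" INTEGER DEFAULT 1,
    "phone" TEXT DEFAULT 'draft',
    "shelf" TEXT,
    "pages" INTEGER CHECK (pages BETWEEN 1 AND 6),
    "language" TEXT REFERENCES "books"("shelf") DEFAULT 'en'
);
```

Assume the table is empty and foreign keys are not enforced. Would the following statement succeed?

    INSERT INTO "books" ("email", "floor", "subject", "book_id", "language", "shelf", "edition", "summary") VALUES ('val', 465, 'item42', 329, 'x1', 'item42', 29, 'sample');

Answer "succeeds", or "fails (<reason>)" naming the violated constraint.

succeeds

NOT NULL columns: email is supplied; shelf is supplied.
CHECK constraints: 'val' satisfies (email <> ''); 'item42' satisfies (length(subject) <= 255); 329 satisfies (book_id <> 0); 'sample' satisfies (length(summary) <= 10).
No constraint is violated.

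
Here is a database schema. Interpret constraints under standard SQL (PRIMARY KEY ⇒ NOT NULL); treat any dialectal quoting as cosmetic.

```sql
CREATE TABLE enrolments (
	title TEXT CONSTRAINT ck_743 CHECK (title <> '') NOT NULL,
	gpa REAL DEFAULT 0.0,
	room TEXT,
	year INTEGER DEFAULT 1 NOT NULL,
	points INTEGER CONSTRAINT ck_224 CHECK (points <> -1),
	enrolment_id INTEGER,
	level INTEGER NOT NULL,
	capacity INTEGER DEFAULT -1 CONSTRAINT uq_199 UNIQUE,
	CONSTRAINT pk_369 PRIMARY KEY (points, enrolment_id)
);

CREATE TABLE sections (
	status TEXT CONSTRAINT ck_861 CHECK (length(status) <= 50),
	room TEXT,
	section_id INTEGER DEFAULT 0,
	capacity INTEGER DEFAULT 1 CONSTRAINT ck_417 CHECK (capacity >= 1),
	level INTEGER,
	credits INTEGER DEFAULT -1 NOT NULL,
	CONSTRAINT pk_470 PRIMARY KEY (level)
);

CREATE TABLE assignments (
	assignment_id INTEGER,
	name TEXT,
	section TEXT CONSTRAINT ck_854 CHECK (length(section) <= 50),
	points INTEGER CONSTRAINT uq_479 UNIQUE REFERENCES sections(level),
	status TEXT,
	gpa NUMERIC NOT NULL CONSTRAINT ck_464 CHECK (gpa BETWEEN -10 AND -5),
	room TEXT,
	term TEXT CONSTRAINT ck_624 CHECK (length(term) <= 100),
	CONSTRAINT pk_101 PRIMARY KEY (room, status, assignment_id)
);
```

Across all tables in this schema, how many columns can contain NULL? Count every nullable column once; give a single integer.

enrolments: 3 nullable (gpa, room, capacity — PK (points, enrolment_id) and explicit NOT NULL columns excluded).
sections: 4 nullable (status, room, section_id, capacity — PK (level) and explicit NOT NULL columns excluded).
assignments: 4 nullable (name, section, points, term — PK (room, status, assignment_id) and explicit NOT NULL columns excluded).
Total: 3 + 4 + 4 = 11.

11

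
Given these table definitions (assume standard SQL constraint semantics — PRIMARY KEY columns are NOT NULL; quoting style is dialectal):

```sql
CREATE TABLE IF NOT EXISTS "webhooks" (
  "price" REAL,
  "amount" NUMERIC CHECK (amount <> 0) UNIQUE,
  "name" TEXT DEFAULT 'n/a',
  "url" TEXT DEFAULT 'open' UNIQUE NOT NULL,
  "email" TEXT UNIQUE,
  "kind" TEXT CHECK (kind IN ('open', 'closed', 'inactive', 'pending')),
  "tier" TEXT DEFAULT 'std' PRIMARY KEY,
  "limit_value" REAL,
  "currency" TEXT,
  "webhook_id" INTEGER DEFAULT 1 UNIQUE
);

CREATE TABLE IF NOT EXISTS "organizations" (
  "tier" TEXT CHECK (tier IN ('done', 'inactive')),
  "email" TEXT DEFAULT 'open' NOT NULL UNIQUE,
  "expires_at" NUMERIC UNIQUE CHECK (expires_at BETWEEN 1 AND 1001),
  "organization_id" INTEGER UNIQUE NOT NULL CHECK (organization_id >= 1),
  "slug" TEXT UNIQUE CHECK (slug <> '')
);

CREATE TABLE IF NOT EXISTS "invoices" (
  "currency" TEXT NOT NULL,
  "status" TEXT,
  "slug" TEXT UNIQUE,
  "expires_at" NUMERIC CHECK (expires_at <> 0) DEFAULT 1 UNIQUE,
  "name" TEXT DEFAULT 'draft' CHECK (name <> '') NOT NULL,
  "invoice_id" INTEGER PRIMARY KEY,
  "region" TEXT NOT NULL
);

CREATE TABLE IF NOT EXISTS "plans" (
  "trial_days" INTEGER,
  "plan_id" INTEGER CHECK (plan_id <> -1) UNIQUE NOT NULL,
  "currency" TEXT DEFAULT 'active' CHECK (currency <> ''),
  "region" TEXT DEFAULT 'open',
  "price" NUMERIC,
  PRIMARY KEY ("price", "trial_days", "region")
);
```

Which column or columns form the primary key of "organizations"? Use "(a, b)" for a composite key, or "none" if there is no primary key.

No column is declared PRIMARY KEY inline, and there is no table-level PRIMARY KEY clause in organizations.

none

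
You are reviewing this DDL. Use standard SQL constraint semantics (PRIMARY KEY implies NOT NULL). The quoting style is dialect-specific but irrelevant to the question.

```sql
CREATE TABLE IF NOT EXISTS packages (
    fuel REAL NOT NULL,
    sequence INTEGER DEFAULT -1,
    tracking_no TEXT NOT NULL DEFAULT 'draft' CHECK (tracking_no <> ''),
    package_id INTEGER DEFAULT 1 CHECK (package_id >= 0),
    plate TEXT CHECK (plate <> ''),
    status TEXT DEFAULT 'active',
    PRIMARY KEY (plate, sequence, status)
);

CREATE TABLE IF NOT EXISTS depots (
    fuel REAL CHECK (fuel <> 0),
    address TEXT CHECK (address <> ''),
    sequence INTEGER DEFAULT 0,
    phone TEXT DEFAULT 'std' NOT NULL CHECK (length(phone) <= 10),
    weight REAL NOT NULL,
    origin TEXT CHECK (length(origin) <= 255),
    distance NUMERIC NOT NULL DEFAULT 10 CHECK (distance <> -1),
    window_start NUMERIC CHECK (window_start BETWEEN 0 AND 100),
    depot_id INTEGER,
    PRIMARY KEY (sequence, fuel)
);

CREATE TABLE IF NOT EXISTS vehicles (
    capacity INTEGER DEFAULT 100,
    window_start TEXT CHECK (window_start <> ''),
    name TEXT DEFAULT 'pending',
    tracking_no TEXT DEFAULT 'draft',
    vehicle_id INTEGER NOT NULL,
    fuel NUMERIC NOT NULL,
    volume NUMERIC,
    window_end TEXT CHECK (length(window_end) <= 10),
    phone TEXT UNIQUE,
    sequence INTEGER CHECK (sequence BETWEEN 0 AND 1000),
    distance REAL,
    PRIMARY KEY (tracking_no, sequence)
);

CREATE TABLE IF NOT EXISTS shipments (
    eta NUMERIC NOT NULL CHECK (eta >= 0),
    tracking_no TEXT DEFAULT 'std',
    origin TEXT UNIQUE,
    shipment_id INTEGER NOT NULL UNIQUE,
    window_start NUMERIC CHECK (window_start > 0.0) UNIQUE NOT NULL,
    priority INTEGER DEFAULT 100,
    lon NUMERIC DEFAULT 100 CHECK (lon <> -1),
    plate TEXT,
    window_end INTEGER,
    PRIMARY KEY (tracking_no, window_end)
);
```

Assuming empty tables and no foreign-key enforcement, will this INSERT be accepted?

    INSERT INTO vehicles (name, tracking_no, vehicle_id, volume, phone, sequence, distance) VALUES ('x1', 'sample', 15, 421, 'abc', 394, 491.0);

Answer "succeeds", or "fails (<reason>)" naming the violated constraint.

fails (NOT NULL on fuel)

fuel is omitted from the column list and has no DEFAULT, so it would receive NULL.
But fuel is declared NOT NULL.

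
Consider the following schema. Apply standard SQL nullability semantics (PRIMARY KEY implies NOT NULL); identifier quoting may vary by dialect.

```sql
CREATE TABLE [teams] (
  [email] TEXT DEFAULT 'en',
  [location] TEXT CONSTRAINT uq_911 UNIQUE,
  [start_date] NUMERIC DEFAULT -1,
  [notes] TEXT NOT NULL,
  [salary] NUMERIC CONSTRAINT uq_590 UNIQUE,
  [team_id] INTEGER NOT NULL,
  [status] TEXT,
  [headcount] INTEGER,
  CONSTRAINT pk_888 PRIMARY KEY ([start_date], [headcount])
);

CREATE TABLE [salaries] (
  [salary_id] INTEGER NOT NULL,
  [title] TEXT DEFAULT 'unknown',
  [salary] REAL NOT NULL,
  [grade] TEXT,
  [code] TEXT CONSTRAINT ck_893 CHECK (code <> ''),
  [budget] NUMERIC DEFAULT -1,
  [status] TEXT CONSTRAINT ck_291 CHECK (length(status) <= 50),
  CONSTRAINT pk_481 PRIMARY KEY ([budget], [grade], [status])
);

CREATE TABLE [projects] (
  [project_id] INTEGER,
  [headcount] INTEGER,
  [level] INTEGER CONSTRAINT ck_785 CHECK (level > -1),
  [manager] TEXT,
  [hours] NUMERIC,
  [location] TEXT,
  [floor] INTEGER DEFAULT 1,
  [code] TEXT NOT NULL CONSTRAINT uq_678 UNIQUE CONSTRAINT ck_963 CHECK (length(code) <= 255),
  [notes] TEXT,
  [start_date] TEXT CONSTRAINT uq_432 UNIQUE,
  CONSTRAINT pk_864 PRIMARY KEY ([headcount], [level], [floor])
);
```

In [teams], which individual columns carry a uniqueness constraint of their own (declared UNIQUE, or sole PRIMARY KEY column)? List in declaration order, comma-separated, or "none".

- email: no UNIQUE or single-column PK constraint.
- location: declared UNIQUE → unique.
- start_date: part of a composite PRIMARY KEY — only the tuple is unique, not this column on its own.
- notes: no UNIQUE or single-column PK constraint.
- salary: declared UNIQUE → unique.
- team_id: no UNIQUE or single-column PK constraint.
- status: no UNIQUE or single-column PK constraint.
- headcount: part of a composite PRIMARY KEY — only the tuple is unique, not this column on its own.

location, salary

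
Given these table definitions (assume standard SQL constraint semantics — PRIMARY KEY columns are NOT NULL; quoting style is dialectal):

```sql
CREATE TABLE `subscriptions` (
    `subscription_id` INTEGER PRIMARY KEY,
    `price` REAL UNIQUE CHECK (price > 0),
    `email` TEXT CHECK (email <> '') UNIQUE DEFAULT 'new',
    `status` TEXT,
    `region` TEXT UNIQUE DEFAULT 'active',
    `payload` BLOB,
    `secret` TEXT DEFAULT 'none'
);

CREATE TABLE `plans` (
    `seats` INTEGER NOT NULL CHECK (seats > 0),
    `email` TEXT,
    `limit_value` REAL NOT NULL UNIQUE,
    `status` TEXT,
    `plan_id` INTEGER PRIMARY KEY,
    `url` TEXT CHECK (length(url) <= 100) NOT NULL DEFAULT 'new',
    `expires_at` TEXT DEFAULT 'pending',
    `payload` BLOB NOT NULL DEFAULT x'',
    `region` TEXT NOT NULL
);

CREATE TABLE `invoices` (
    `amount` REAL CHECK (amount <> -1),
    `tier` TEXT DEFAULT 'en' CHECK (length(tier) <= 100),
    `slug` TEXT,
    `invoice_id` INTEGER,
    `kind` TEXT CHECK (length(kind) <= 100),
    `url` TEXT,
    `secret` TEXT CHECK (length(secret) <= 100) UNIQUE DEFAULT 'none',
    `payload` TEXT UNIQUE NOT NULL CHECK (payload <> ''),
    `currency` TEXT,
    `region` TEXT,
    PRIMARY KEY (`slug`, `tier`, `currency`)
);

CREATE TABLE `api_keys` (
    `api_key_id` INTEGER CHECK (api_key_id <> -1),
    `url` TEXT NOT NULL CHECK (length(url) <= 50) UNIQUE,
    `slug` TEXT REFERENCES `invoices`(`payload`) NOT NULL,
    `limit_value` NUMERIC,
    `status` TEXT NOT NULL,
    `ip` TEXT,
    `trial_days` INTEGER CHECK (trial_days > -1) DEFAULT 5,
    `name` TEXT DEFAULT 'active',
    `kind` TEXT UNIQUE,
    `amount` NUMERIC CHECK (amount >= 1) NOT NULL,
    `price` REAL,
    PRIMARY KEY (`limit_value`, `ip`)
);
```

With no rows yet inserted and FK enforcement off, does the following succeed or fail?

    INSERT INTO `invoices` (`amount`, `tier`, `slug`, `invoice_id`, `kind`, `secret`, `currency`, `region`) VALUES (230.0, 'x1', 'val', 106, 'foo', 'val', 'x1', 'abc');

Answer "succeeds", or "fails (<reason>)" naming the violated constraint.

payload is omitted from the column list and has no DEFAULT, so it would receive NULL.
But payload is declared NOT NULL.

fails (NOT NULL on payload)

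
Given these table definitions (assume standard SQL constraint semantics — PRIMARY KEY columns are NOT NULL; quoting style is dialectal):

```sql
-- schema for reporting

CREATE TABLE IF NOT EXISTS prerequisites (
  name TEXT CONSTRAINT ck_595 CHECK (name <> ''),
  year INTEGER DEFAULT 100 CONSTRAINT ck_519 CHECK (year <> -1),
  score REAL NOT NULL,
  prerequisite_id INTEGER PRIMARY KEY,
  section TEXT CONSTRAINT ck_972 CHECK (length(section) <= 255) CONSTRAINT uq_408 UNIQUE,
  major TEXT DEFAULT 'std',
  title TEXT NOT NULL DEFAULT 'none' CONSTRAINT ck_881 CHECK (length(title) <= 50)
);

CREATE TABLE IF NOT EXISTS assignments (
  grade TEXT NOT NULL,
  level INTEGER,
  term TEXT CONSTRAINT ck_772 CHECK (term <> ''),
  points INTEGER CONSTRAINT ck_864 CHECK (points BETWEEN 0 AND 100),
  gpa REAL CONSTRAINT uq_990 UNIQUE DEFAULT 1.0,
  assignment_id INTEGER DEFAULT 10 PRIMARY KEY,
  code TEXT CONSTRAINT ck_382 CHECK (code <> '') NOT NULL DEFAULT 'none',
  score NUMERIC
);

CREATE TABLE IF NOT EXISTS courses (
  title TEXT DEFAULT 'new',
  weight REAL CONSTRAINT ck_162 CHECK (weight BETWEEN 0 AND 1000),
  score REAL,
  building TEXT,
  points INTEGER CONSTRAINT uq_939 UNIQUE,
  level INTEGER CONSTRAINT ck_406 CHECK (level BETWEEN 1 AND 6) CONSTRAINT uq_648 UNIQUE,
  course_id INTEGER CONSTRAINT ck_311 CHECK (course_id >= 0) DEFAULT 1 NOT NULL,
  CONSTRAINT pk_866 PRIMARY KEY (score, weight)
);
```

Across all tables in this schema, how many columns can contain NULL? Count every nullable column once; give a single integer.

prerequisites: 4 nullable (name, year, section, major — PK (prerequisite_id) and explicit NOT NULL columns excluded).
assignments: 5 nullable (level, term, points, gpa, score — PK (assignment_id) and explicit NOT NULL columns excluded).
courses: 4 nullable (title, building, points, level — PK (score, weight) and explicit NOT NULL columns excluded).
Total: 4 + 5 + 4 = 13.

13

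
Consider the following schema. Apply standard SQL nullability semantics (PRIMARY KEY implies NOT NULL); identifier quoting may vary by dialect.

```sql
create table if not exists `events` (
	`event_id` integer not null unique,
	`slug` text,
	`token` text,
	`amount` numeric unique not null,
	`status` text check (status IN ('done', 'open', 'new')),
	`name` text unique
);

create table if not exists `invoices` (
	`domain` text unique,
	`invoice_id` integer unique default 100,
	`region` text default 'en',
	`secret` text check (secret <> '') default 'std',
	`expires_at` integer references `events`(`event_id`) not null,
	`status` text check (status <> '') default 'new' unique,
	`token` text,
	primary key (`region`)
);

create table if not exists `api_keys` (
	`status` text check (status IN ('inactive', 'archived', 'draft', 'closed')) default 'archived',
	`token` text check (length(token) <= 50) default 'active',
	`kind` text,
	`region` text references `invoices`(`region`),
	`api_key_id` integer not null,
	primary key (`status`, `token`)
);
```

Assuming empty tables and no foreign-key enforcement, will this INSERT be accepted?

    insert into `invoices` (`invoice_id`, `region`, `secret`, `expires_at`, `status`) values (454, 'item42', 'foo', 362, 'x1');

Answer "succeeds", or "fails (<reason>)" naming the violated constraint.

succeeds

NOT NULL columns: expires_at is supplied; region is supplied.
CHECK constraints: 'foo' satisfies (secret <> ''); 'x1' satisfies (status <> '').
No constraint is violated.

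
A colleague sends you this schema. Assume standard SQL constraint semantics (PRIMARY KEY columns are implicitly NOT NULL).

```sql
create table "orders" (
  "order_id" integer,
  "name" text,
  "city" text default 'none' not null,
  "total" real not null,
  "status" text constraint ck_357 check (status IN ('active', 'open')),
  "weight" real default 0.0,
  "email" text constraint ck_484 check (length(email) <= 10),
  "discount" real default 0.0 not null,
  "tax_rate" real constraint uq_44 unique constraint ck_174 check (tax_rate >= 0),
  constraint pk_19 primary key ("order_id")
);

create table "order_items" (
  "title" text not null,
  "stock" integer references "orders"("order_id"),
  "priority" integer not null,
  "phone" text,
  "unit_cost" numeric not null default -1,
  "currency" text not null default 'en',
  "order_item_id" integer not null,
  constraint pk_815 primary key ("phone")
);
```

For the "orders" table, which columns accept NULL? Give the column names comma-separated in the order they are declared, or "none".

- order_id: part of the PRIMARY KEY, which implies NOT NULL → not nullable.
- name: no NOT NULL constraint applies → nullable.
- city: declared NOT NULL → not nullable.
- total: declared NOT NULL → not nullable.
- status: CHECK does not forbid NULL (a CHECK constraint passes when its expression is NULL) → nullable.
- weight: DEFAULT only fills an omitted column; an explicit NULL is still allowed → nullable.
- email: CHECK does not forbid NULL (a CHECK constraint passes when its expression is NULL) → nullable.
- discount: declared NOT NULL → not nullable.
- tax_rate: CHECK does not forbid NULL (a CHECK constraint passes when its expression is NULL) → nullable.

name, status, weight, email, tax_rate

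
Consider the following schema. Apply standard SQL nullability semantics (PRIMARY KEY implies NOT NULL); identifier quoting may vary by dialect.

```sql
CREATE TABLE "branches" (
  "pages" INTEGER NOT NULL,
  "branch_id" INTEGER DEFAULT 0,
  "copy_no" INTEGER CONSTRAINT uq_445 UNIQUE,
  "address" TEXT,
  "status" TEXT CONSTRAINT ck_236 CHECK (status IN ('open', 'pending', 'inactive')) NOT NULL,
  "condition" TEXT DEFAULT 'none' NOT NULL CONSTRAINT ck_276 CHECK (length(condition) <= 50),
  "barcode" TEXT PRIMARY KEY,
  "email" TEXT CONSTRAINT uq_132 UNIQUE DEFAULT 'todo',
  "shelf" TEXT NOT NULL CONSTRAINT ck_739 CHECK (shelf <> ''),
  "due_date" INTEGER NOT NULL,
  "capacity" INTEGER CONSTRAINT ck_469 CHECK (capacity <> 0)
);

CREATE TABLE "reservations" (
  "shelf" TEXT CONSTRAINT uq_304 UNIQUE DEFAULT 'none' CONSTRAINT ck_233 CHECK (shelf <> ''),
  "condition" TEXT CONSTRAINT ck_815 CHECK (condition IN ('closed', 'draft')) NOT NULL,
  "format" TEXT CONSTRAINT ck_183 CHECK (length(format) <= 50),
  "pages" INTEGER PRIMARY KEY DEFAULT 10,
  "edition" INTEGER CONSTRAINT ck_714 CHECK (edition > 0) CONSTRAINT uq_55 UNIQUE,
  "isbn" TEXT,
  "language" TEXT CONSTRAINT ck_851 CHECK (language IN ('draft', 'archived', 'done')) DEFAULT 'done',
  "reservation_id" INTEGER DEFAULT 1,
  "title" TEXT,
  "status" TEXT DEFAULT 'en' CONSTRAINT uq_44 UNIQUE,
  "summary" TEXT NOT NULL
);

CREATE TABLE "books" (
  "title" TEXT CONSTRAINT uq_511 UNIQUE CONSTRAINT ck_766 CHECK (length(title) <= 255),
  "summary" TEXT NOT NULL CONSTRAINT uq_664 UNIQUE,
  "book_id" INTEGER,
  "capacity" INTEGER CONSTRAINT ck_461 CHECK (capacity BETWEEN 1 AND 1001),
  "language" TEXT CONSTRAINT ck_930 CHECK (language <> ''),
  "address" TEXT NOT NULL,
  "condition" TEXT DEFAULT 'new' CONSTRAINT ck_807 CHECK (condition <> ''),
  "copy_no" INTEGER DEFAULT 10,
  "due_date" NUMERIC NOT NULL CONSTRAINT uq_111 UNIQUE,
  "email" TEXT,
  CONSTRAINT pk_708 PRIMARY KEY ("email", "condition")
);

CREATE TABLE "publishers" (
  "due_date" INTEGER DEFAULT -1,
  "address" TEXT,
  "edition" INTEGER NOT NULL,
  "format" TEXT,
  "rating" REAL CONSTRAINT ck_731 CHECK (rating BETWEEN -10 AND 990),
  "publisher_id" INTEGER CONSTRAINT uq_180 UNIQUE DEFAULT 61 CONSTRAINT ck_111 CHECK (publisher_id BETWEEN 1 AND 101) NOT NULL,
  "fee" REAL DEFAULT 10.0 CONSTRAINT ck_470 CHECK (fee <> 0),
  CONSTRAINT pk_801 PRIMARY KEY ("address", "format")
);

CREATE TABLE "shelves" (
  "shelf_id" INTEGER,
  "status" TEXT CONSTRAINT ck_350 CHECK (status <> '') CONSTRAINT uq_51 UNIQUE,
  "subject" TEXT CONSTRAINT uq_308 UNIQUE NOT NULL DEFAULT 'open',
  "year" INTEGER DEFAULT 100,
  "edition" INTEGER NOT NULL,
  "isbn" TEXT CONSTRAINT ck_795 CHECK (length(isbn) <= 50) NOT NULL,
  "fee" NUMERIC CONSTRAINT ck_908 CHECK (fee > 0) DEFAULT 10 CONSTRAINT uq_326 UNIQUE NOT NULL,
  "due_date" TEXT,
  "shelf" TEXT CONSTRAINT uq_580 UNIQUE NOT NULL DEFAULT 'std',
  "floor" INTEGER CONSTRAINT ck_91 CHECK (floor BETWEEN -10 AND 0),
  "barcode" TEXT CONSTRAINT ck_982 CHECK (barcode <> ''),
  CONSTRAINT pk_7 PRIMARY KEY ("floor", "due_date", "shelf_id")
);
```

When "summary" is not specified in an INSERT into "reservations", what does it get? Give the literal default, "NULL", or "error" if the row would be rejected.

error

summary has no DEFAULT clause.
Omitting it would insert NULL, but it is declared NOT NULL, so the INSERT fails.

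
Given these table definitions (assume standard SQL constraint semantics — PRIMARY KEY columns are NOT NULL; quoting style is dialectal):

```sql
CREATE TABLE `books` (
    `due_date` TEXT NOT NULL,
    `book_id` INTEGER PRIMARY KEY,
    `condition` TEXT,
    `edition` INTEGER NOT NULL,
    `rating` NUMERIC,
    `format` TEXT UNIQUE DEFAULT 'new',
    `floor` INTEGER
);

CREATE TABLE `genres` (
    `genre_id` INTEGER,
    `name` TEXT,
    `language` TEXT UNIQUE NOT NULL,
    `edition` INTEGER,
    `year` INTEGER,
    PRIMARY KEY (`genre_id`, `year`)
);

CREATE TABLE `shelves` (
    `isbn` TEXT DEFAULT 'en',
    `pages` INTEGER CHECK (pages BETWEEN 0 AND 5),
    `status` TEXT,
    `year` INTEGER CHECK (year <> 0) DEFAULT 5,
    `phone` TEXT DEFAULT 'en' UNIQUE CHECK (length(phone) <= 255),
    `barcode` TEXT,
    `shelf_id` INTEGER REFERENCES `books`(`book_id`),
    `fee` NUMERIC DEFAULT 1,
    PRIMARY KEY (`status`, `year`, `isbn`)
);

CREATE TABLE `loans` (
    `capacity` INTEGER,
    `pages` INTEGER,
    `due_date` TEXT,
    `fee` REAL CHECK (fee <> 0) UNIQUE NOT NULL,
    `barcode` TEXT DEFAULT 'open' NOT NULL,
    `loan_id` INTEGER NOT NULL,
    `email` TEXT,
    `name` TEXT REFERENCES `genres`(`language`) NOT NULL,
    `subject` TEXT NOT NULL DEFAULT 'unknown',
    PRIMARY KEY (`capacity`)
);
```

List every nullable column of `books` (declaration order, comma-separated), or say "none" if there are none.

condition, rating, format, floor

- due_date: declared NOT NULL → not nullable.
- book_id: part of the PRIMARY KEY, which implies NOT NULL → not nullable.
- condition: no NOT NULL constraint applies → nullable.
- edition: declared NOT NULL → not nullable.
- rating: no NOT NULL constraint applies → nullable.
- format: UNIQUE does not imply NOT NULL → nullable.
- floor: no NOT NULL constraint applies → nullable.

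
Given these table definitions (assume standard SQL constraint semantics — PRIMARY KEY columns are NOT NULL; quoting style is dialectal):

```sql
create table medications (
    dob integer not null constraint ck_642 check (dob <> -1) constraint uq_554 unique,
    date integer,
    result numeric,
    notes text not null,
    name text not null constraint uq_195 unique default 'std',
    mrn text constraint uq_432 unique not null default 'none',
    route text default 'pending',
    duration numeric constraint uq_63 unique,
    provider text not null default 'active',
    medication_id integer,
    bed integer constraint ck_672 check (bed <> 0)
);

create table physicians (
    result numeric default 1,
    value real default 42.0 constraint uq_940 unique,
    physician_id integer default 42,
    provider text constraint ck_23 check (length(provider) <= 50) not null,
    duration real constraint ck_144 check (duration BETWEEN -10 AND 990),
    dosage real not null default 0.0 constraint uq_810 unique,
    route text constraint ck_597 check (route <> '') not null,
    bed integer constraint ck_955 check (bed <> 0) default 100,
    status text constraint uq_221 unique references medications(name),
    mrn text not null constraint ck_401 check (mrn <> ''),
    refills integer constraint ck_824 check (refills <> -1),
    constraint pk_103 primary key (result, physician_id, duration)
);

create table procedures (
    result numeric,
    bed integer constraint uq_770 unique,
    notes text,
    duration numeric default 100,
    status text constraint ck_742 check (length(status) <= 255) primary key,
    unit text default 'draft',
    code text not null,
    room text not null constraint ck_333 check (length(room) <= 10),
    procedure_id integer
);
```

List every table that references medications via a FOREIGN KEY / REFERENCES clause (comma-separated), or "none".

physicians

- physicians.status references medications(name).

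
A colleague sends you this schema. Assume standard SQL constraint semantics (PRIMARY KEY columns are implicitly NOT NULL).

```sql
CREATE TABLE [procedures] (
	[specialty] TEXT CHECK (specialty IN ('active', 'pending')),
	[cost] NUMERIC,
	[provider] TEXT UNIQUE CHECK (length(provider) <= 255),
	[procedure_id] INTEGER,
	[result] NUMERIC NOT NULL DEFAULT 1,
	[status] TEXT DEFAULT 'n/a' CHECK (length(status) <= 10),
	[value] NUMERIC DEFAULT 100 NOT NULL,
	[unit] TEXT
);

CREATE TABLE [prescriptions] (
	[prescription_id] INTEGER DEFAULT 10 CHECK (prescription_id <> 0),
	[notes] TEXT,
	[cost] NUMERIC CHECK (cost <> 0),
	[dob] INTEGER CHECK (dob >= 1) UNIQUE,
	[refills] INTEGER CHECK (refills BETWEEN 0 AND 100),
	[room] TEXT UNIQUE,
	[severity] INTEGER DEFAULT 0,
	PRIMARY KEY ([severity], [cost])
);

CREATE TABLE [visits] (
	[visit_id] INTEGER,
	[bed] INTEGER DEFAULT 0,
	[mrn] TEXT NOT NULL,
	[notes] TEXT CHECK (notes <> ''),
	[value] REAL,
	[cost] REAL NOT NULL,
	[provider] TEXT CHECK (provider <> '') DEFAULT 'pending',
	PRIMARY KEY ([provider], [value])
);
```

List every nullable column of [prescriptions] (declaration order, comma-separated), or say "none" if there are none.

- prescription_id: CHECK does not forbid NULL (a CHECK constraint passes when its expression is NULL) → nullable.
- notes: no NOT NULL constraint applies → nullable.
- cost: part of the PRIMARY KEY, which implies NOT NULL → not nullable.
- dob: CHECK does not forbid NULL (a CHECK constraint passes when its expression is NULL) → nullable.
- refills: CHECK does not forbid NULL (a CHECK constraint passes when its expression is NULL) → nullable.
- room: UNIQUE does not imply NOT NULL → nullable.
- severity: part of the PRIMARY KEY, which implies NOT NULL → not nullable.

prescription_id, notes, dob, refills, room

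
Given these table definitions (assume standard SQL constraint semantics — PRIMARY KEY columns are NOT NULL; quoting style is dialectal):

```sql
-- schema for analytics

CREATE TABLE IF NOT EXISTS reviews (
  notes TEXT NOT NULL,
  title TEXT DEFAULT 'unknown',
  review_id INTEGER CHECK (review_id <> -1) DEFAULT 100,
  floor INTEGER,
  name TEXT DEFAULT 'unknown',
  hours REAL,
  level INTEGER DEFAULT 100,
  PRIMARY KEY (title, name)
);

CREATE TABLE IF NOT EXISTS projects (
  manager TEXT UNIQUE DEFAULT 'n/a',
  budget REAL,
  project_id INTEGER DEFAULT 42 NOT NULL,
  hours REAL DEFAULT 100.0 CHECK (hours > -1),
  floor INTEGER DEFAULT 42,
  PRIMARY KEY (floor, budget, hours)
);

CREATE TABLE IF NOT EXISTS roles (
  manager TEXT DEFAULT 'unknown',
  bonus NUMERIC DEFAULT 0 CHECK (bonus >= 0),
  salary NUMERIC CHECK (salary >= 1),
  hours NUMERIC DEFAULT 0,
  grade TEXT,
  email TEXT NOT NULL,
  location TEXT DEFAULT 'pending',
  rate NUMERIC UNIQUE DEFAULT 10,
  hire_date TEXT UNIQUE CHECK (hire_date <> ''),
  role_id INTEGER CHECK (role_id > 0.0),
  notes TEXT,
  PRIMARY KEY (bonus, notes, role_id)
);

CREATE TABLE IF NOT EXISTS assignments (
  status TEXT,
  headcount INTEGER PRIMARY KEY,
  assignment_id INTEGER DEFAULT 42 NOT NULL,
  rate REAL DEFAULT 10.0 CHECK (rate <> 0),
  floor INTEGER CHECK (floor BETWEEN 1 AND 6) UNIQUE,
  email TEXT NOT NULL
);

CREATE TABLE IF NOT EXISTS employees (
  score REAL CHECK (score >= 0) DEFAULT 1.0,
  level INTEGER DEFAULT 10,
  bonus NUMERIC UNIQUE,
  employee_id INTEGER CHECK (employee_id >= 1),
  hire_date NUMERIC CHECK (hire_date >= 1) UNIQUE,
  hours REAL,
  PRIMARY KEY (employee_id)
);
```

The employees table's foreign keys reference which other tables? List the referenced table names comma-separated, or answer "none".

none

No column in employees has a REFERENCES clause.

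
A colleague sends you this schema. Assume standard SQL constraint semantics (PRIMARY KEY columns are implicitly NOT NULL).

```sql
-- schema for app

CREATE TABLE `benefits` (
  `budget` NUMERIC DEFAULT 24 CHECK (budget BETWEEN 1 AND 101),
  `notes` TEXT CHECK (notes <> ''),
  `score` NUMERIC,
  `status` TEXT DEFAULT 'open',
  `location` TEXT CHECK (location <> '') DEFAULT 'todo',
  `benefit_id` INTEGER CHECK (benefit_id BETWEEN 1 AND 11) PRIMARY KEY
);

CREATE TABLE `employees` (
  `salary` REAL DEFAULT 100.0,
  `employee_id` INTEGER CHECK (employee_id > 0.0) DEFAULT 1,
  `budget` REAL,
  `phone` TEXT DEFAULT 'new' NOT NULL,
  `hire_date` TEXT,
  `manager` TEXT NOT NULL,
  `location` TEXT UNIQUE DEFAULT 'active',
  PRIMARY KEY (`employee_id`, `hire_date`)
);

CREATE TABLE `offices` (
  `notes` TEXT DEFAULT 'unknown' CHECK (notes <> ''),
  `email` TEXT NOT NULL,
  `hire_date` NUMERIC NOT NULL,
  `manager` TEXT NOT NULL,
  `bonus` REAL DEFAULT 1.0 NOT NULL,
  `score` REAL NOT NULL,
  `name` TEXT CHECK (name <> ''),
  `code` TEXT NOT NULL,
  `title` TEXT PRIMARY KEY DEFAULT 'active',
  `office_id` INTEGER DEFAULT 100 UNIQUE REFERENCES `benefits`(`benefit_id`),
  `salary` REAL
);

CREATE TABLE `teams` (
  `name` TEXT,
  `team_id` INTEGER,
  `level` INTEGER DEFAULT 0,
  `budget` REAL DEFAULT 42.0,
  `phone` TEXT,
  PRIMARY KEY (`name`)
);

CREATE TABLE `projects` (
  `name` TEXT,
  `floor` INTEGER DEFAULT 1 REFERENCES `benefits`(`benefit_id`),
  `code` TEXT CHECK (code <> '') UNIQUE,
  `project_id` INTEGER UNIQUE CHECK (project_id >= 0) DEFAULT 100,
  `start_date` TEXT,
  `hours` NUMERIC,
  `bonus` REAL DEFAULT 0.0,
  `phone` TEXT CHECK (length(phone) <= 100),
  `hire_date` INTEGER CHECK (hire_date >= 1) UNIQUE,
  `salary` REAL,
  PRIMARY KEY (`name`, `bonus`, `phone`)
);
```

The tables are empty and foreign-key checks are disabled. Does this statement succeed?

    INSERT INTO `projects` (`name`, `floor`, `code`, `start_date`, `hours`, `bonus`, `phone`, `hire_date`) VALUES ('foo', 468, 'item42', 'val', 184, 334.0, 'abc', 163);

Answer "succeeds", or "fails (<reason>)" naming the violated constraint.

succeeds

NOT NULL columns: bonus is supplied; name is supplied; phone is supplied.
CHECK constraints: 'item42' satisfies (code <> ''); 'abc' satisfies (length(phone) <= 100); 163 satisfies (hire_date >= 1).
No constraint is violated.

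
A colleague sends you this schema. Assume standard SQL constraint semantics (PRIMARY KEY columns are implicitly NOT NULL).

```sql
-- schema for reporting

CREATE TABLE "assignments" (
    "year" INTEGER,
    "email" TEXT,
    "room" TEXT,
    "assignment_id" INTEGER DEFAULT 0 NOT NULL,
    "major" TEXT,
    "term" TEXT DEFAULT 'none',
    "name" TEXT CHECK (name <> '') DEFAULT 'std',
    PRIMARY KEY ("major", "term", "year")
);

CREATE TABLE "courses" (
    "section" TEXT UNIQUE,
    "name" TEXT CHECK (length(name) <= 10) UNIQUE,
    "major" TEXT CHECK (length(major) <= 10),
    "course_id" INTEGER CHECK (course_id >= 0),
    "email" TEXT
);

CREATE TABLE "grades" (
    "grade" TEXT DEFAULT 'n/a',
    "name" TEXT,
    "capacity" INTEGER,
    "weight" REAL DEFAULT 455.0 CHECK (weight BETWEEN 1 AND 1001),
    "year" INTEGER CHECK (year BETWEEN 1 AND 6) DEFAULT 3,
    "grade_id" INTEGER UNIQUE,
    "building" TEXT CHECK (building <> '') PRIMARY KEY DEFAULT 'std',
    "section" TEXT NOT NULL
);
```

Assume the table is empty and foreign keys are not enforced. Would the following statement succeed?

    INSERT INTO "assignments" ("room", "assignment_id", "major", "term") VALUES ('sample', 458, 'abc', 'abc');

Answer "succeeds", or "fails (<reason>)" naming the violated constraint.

year is omitted from the column list and has no DEFAULT, so it would receive NULL.
But year is part of the PRIMARY KEY (implied NOT NULL).

fails (NOT NULL on year)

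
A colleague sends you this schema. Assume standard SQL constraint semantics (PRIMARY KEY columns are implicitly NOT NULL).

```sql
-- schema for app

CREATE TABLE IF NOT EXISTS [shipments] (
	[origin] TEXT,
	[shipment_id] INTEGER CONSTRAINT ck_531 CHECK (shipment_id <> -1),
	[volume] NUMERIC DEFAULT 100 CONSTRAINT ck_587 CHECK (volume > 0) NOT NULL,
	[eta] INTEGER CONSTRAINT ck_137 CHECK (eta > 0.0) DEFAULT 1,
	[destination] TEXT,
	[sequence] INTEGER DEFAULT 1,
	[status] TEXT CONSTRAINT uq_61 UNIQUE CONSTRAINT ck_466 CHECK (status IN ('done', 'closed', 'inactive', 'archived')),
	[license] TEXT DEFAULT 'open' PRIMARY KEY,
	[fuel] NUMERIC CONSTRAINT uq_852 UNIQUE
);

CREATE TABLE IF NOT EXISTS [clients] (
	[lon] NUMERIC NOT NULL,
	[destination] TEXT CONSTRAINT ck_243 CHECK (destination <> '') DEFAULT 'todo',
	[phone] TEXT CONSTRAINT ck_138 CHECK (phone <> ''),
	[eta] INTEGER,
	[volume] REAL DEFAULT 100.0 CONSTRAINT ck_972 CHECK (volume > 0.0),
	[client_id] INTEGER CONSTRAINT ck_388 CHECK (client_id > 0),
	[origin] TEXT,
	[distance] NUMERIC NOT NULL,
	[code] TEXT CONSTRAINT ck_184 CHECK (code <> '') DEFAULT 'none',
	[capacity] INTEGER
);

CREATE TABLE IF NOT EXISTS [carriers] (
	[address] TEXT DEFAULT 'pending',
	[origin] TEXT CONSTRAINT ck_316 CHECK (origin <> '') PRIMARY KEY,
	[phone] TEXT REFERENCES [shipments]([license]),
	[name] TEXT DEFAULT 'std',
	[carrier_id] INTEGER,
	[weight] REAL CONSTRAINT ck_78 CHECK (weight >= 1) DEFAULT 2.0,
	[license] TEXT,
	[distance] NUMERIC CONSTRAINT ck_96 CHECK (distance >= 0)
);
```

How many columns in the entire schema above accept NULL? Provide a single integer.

22

shipments: 7 nullable (origin, shipment_id, eta, destination, sequence, status, fuel — PK (license) and explicit NOT NULL columns excluded).
clients: 8 nullable (destination, phone, eta, volume, client_id, origin, code, capacity — PK none and explicit NOT NULL columns excluded).
carriers: 7 nullable (address, phone, name, carrier_id, weight, license, distance — PK (origin) and explicit NOT NULL columns excluded).
Total: 7 + 8 + 7 = 22.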